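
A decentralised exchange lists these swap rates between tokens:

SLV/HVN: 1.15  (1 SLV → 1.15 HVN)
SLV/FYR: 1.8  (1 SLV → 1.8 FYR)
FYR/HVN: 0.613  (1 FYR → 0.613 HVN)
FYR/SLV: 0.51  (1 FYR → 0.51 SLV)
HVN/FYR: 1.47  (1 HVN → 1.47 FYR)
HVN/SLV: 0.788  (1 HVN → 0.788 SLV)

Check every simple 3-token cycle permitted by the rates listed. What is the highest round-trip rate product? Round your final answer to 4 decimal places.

0.8695

SLV→FYR→HVN→SLV: 1.8 × 0.613 × 0.788 = 0.86948
SLV→HVN→FYR→SLV: 1.15 × 1.47 × 0.51 = 0.86216
Maximum is SLV→FYR→HVN→SLV at 0.8695; no arbitrage — every cycle loses value.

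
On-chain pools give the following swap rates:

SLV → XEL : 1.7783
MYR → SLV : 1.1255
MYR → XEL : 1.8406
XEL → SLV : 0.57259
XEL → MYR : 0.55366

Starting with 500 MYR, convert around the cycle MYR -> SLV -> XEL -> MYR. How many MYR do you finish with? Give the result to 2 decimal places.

500 MYR × 1.1255 = 562.75 SLV
562.75 SLV × 1.7783 = 1000.738325 XEL
1000.738325 XEL × 0.55366 = 554.0687810195 MYR

554.07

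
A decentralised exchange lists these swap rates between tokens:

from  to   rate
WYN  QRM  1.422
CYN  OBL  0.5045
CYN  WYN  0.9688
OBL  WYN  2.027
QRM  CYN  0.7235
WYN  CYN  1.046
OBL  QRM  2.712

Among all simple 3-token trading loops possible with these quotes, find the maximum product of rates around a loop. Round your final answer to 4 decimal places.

WYN→CYN→OBL→WYN: 1.046 × 0.5045 × 2.027 = 1.06966
WYN→QRM→CYN→WYN: 1.422 × 0.7235 × 0.9688 = 0.99672
QRM→CYN→OBL→QRM: 0.7235 × 0.5045 × 2.712 = 0.98990
Maximum is WYN→CYN→OBL→WYN at 1.0697; arbitrage exists.

1.0697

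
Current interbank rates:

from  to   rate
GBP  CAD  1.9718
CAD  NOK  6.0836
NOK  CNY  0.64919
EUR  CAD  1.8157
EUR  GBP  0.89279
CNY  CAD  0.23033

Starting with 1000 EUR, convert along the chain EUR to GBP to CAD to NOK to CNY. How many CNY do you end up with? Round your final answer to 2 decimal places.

6952.56

1000 EUR × 0.89279 = 892.79 GBP
892.79 GBP × 1.9718 = 1760.403322 CAD
1760.403322 CAD × 6.0836 = 10709.5896497192 NOK
10709.5896497192 NOK × 0.64919 = 6952.558504701207448 CNY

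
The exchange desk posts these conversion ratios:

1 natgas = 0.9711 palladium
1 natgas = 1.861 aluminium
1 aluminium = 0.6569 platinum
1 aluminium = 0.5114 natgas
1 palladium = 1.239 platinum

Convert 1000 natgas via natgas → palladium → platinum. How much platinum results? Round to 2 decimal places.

1203.19

1000 natgas × 0.9711 = 971.1 palladium
971.1 palladium × 1.239 = 1203.1929 platinum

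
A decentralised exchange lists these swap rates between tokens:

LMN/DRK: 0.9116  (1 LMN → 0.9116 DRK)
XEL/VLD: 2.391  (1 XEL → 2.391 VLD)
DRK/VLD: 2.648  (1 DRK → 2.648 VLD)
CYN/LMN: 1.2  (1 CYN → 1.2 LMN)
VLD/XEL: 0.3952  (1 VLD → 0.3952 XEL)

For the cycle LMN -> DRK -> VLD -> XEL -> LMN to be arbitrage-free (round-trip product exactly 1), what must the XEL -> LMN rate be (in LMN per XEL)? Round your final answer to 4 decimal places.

1.0482

Known legs of the cycle: 0.9116 × 2.648 × 0.3952 = 0.95397991936
For no arbitrage the full-cycle product must be 1, so the missing rate is 1 / 0.95397991936 ≈ 1.048240.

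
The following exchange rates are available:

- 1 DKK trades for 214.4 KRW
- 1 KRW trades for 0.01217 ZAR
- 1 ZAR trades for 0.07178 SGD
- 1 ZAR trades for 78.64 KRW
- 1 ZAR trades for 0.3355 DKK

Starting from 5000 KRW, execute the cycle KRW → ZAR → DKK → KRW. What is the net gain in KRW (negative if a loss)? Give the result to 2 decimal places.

5000 KRW × 0.01217 = 60.85 ZAR
60.85 ZAR × 0.3355 = 20.415175 DKK
20.415175 DKK × 214.4 = 4377.01352 KRW
Net change: 4377.01352 − 5000 = -622.98648 KRW

-622.99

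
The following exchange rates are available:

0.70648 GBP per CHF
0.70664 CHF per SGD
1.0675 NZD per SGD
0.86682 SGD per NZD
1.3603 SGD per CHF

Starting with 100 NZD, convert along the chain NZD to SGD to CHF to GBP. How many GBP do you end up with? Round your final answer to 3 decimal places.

100 NZD × 0.86682 = 86.682 SGD
86.682 SGD × 0.70664 = 61.25296848 CHF
61.25296848 CHF × 0.70648 = 43.2739971717504 GBP

43.274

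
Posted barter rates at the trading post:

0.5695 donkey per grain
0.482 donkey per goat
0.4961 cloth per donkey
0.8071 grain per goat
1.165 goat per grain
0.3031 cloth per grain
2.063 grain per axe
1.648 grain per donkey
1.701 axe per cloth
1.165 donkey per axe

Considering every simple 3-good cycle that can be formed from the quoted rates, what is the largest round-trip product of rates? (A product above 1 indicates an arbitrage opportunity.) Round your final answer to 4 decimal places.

grain→cloth→axe→grain: 0.3031 × 1.701 × 2.063 = 1.06363
cloth→axe→donkey→cloth: 1.701 × 1.165 × 0.4961 = 0.98310
goat→donkey→grain→goat: 0.482 × 1.648 × 1.165 = 0.92540
Maximum is grain→cloth→axe→grain at 1.0636; arbitrage exists.

1.0636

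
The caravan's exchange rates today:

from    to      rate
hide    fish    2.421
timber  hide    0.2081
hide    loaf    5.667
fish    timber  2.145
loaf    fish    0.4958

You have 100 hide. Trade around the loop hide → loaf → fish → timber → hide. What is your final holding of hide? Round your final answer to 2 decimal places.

125.42

100 hide × 5.667 = 566.7 loaf
566.7 loaf × 0.4958 = 280.96986 fish
280.96986 fish × 2.145 = 602.6803497 timber
602.6803497 timber × 0.2081 = 125.41778077257 hide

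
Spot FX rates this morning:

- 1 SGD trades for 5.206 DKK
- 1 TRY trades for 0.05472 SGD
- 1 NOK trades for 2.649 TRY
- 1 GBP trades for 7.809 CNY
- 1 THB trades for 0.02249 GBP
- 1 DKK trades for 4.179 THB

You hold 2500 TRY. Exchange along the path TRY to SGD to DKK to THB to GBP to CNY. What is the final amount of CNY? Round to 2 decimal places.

2500 TRY × 0.05472 = 136.8 SGD
136.8 SGD × 5.206 = 712.1808 DKK
712.1808 DKK × 4.179 = 2976.2035632 THB
2976.2035632 THB × 0.02249 = 66.934818136368 GBP
66.934818136368 GBP × 7.809 = 522.693994826897712 CNY

522.69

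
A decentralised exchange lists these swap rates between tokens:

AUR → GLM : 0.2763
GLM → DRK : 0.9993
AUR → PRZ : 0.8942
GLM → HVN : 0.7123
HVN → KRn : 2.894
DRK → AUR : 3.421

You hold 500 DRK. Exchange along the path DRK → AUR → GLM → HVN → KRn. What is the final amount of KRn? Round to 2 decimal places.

500 DRK × 3.421 = 1710.5 AUR
1710.5 AUR × 0.2763 = 472.61115 GLM
472.61115 GLM × 0.7123 = 336.640922145 HVN
336.640922145 HVN × 2.894 = 974.23882868763 KRn

974.24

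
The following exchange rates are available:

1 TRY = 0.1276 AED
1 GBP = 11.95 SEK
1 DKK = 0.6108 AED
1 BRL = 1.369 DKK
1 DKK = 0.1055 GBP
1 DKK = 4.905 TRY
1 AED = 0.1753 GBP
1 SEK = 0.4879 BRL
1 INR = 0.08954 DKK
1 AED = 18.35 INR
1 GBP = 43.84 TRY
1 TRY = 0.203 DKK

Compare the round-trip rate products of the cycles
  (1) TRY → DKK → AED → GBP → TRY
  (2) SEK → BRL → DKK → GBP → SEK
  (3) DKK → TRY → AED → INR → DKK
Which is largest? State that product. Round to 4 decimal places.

(1) 0.203 × 0.6108 × 0.1753 × 43.84 = 0.95290
(2) 0.4879 × 1.369 × 0.1055 × 11.95 = 0.84208
(3) 4.905 × 0.1276 × 18.35 × 0.08954 = 1.02835
Highest is cycle (3) at 1.0284 (>1, arbitrage).

1.0284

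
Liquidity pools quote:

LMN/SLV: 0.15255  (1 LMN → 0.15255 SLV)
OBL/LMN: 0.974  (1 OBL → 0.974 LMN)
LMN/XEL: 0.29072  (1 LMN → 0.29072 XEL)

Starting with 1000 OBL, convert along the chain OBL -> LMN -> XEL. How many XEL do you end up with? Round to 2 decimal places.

1000 OBL × 0.974 = 974 LMN
974 LMN × 0.29072 = 283.16128 XEL

283.16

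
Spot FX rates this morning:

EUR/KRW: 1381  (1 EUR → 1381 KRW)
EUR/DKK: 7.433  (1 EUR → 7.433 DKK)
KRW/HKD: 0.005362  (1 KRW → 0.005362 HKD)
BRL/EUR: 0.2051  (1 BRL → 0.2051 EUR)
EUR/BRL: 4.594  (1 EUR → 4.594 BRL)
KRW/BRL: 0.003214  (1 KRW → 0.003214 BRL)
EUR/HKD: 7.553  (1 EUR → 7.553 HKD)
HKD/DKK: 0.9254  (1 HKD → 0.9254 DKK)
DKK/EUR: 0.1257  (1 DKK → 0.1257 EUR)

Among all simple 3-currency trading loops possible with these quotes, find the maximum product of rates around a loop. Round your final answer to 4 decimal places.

0.9103

BRL→EUR→KRW→BRL: 0.2051 × 1381 × 0.003214 = 0.91034
EUR→HKD→DKK→EUR: 7.553 × 0.9254 × 0.1257 = 0.87859
Maximum is BRL→EUR→KRW→BRL at 0.9103; no arbitrage — every cycle loses value.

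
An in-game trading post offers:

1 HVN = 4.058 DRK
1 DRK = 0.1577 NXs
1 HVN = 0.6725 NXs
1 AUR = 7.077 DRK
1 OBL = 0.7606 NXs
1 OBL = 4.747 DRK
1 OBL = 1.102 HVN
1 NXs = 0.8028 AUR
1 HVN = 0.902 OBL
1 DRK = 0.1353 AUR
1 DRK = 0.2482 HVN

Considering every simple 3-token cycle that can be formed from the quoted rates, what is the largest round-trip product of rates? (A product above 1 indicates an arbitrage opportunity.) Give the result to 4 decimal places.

1.0627

OBL→DRK→HVN→OBL: 4.747 × 0.2482 × 0.902 = 1.06274
AUR→DRK→NXs→AUR: 7.077 × 0.1577 × 0.8028 = 0.89596
Maximum is OBL→DRK→HVN→OBL at 1.0627; arbitrage exists.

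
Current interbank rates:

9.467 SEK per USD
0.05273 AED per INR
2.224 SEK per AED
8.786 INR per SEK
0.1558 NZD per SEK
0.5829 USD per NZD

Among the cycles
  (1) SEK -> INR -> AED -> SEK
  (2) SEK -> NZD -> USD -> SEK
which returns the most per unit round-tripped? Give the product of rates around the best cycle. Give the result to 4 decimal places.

(1) 8.786 × 0.05273 × 2.224 = 1.03035
(2) 0.1558 × 0.5829 × 9.467 = 0.85975
Highest is cycle (1) at 1.0303 (>1, arbitrage).

1.0303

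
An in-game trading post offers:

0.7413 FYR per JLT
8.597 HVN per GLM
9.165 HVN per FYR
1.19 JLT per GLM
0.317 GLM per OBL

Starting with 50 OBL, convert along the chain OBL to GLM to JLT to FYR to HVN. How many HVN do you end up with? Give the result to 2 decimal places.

128.15

50 OBL × 0.317 = 15.85 GLM
15.85 GLM × 1.19 = 18.8615 JLT
18.8615 JLT × 0.7413 = 13.98202995 FYR
13.98202995 FYR × 9.165 = 128.14530449175 HVN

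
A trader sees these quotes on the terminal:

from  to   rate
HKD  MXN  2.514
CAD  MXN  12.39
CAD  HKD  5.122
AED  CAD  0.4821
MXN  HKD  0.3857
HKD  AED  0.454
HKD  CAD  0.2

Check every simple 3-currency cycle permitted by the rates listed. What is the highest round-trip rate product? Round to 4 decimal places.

AED→CAD→HKD→AED: 0.4821 × 5.122 × 0.454 = 1.12107
CAD→MXN→HKD→CAD: 12.39 × 0.3857 × 0.2 = 0.95576
Maximum is AED→CAD→HKD→AED at 1.1211; arbitrage exists.

1.1211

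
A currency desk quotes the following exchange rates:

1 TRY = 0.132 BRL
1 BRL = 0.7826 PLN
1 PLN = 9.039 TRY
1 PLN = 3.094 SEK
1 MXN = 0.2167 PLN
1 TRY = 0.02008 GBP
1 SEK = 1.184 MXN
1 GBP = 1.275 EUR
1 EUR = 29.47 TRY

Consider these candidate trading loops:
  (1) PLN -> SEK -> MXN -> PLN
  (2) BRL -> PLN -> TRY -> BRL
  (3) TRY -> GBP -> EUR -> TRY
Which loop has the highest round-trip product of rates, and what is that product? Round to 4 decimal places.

0.9338

(1) 3.094 × 1.184 × 0.2167 = 0.79384
(2) 0.7826 × 9.039 × 0.132 = 0.93376
(3) 0.02008 × 1.275 × 29.47 = 0.75449
Highest is cycle (2) at 0.9338 (≤1, no arbitrage).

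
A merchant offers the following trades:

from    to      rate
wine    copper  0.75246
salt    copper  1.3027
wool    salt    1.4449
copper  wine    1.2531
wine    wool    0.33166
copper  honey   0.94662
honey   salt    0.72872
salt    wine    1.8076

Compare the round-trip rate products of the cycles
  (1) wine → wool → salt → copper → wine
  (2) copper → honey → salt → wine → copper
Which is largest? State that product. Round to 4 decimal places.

0.9383

(1) 0.33166 × 1.4449 × 1.3027 × 1.2531 = 0.78228
(2) 0.94662 × 0.72872 × 1.8076 × 0.75246 = 0.93826
Highest is cycle (2) at 0.9383 (≤1, no arbitrage).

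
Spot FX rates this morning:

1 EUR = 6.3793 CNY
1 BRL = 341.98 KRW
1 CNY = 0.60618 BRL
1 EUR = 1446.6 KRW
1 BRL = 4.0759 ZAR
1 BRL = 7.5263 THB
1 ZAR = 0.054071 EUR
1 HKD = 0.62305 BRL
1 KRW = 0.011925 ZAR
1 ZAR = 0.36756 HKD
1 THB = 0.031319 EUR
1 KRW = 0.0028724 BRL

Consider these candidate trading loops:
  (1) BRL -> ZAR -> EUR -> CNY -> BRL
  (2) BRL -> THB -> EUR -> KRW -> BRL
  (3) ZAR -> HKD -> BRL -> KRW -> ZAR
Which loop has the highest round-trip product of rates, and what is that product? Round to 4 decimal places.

(1) 4.0759 × 0.054071 × 6.3793 × 0.60618 = 0.85224
(2) 7.5263 × 0.031319 × 1446.6 × 0.0028724 = 0.97945
(3) 0.36756 × 0.62305 × 341.98 × 0.011925 = 0.93392
Highest is cycle (2) at 0.9795 (≤1, no arbitrage).

0.9795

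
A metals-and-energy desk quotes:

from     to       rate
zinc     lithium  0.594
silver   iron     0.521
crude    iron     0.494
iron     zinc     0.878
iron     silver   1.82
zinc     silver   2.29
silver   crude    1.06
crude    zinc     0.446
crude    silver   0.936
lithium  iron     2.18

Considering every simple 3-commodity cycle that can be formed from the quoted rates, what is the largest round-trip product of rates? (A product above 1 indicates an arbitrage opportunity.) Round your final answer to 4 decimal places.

1.1369

lithium→iron→zinc→lithium: 2.18 × 0.878 × 0.594 = 1.13694
crude→zinc→silver→crude: 0.446 × 2.29 × 1.06 = 1.08262
silver→iron→zinc→silver: 0.521 × 0.878 × 2.29 = 1.04753
crude→iron→silver→crude: 0.494 × 1.82 × 1.06 = 0.95302
Maximum is lithium→iron→zinc→lithium at 1.1369; arbitrage exists.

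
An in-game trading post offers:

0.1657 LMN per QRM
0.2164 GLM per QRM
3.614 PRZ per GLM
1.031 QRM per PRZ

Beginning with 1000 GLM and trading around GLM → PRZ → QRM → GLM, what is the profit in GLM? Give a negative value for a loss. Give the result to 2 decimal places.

1000 GLM × 3.614 = 3614 PRZ
3614 PRZ × 1.031 = 3726.034 QRM
3726.034 QRM × 0.2164 = 806.3137576 GLM
Net change: 806.3137576 − 1000 = -193.6862424 GLM

-193.69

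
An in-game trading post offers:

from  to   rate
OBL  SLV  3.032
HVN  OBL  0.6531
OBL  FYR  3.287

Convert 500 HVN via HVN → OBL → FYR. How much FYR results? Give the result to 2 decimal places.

500 HVN × 0.6531 = 326.55 OBL
326.55 OBL × 3.287 = 1073.36985 FYR

1073.37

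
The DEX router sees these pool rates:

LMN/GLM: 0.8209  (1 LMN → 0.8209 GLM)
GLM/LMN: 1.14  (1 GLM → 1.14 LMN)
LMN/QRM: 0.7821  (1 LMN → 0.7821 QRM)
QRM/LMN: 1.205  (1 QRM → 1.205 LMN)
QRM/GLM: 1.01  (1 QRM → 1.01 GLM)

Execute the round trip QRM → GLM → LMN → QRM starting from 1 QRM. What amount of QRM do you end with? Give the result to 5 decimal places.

0.90051

1 QRM × 1.01 = 1.01 GLM
1.01 GLM × 1.14 = 1.1514 LMN
1.1514 LMN × 0.7821 = 0.90050994 QRM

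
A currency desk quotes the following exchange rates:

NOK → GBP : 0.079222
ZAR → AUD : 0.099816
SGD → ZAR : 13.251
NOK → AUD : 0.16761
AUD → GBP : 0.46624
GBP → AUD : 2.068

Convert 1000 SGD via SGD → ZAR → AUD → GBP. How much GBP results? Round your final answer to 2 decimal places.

616.68

1000 SGD × 13.251 = 13251 ZAR
13251 ZAR × 0.099816 = 1322.661816 AUD
1322.661816 AUD × 0.46624 = 616.67784509184 GBP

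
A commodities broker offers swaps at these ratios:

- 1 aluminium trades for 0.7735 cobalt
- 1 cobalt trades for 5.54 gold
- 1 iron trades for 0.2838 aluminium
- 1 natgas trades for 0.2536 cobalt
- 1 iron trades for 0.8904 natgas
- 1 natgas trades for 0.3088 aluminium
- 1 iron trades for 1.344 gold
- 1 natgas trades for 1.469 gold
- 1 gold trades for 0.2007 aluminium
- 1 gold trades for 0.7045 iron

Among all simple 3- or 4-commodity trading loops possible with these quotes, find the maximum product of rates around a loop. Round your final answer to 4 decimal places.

gold→iron→natgas→gold: 0.7045 × 0.8904 × 1.469 = 0.92148
gold→iron→natgas→cobalt→gold: 0.7045 × 0.8904 × 0.2536 × 5.54 = 0.88130
gold→aluminium→cobalt→gold: 0.2007 × 0.7735 × 5.54 = 0.86004
gold→iron→aluminium→cobalt→gold: 0.7045 × 0.2838 × 0.7735 × 5.54 = 0.85677
Maximum is gold→iron→natgas→gold at 0.9215; no arbitrage — every cycle loses value.

0.9215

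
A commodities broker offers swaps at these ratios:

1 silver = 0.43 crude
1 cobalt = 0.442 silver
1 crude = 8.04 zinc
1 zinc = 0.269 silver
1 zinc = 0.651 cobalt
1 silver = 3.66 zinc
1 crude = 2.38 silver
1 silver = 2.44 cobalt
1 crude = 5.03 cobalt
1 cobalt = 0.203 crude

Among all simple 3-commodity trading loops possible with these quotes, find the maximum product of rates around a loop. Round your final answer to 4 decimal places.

silver→cobalt→crude→silver: 2.44 × 0.203 × 2.38 = 1.17886
zinc→cobalt→crude→zinc: 0.651 × 0.203 × 8.04 = 1.06251
zinc→cobalt→silver→zinc: 0.651 × 0.442 × 3.66 = 1.05314
silver→crude→cobalt→silver: 0.43 × 5.03 × 0.442 = 0.95600
zinc→silver→crude→zinc: 0.269 × 0.43 × 8.04 = 0.92999
Maximum is silver→cobalt→crude→silver at 1.1789; arbitrage exists.

1.1789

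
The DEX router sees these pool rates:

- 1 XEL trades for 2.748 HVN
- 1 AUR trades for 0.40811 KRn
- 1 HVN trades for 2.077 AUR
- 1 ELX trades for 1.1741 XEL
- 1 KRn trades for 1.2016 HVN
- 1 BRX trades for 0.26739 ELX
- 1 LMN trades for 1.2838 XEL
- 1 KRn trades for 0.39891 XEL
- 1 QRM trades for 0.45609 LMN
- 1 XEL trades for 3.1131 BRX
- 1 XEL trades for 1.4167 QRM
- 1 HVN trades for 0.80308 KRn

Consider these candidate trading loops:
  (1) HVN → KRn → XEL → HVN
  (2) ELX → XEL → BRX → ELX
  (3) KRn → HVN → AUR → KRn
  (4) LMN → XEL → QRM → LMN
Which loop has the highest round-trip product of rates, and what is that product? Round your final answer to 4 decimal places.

(1) 0.80308 × 0.39891 × 2.748 = 0.88034
(2) 1.1741 × 3.1131 × 0.26739 = 0.97733
(3) 1.2016 × 2.077 × 0.40811 = 1.01853
(4) 1.2838 × 1.4167 × 0.45609 = 0.82952
Highest is cycle (3) at 1.0185 (>1, arbitrage).

1.0185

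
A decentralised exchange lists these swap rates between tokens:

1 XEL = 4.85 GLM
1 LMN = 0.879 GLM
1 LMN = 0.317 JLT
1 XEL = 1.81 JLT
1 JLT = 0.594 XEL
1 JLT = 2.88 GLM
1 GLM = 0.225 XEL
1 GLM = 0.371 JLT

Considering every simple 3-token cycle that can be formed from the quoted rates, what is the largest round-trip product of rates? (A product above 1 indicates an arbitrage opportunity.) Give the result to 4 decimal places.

1.1729

XEL→JLT→GLM→XEL: 1.81 × 2.88 × 0.225 = 1.17288
XEL→GLM→JLT→XEL: 4.85 × 0.371 × 0.594 = 1.06881
Maximum is XEL→JLT→GLM→XEL at 1.1729; arbitrage exists.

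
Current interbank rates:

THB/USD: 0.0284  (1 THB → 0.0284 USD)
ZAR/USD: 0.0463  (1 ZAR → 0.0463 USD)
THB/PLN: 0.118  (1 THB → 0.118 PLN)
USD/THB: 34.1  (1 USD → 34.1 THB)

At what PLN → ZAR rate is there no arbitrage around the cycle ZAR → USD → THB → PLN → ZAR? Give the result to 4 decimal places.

5.3676

Known legs of the cycle: 0.0463 × 34.1 × 0.118 = 0.18630194
For no arbitrage the full-cycle product must be 1, so the missing rate is 1 / 0.18630194 ≈ 5.367631.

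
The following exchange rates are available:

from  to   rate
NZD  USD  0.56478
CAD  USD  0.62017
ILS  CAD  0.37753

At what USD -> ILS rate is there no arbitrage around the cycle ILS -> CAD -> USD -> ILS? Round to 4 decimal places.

Known legs of the cycle: 0.37753 × 0.62017 = 0.2341327801
For no arbitrage the full-cycle product must be 1, so the missing rate is 1 / 0.2341327801 ≈ 4.271081.

4.2711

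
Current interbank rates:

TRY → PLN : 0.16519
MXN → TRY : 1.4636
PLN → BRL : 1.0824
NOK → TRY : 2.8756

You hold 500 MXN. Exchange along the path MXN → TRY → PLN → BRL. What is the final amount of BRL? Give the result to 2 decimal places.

500 MXN × 1.4636 = 731.8 TRY
731.8 TRY × 0.16519 = 120.886042 PLN
120.886042 PLN × 1.0824 = 130.8470518608 BRL

130.85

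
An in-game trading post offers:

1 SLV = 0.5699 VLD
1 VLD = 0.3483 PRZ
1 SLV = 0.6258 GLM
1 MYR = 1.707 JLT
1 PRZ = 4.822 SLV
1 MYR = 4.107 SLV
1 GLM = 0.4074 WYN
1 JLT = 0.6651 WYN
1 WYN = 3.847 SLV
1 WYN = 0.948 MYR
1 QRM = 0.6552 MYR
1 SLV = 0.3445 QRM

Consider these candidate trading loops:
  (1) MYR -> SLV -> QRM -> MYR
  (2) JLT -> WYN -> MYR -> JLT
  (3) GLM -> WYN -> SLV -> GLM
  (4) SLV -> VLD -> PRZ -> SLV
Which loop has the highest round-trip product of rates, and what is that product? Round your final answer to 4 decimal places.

1.0763

(1) 4.107 × 0.3445 × 0.6552 = 0.92702
(2) 0.6651 × 0.948 × 1.707 = 1.07629
(3) 0.4074 × 3.847 × 0.6258 = 0.98080
(4) 0.5699 × 0.3483 × 4.822 = 0.95715
Highest is cycle (2) at 1.0763 (>1, arbitrage).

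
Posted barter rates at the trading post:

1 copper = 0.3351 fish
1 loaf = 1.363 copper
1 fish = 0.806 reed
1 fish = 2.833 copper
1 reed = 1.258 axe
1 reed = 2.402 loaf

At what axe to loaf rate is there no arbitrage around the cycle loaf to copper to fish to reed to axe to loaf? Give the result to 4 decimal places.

2.1593

Known legs of the cycle: 1.363 × 0.3351 × 0.806 × 1.258 = 0.4631119276524
For no arbitrage the full-cycle product must be 1, so the missing rate is 1 / 0.4631119276524 ≈ 2.159305.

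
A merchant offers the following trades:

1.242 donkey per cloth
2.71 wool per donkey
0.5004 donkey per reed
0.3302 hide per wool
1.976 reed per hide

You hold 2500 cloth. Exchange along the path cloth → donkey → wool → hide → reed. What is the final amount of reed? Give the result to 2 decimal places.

5490.29

2500 cloth × 1.242 = 3105 donkey
3105 donkey × 2.71 = 8414.55 wool
8414.55 wool × 0.3302 = 2778.48441 hide
2778.48441 hide × 1.976 = 5490.28519416 reed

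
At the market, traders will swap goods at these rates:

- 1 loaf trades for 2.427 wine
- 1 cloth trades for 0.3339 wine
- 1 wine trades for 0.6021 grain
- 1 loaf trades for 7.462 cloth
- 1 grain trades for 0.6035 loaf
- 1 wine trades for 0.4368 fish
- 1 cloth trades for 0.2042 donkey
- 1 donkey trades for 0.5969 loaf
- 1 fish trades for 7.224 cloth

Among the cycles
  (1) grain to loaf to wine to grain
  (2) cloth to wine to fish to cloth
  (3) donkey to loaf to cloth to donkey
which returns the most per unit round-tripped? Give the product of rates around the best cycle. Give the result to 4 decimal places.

(1) 0.6035 × 2.427 × 0.6021 = 0.88189
(2) 0.3339 × 0.4368 × 7.224 = 1.05360
(3) 0.5969 × 7.462 × 0.2042 = 0.90952
Highest is cycle (2) at 1.0536 (>1, arbitrage).

1.0536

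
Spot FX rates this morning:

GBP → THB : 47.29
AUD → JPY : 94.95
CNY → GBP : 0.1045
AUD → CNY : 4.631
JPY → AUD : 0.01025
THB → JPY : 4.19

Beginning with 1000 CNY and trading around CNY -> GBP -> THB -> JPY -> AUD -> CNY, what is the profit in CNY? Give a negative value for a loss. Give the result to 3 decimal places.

-17.125

1000 CNY × 0.1045 = 104.5 GBP
104.5 GBP × 47.29 = 4941.805 THB
4941.805 THB × 4.19 = 20706.16295 JPY
20706.16295 JPY × 0.01025 = 212.2381702375 AUD
212.2381702375 AUD × 4.631 = 982.8749663698625 CNY
Net change: 982.8749663698625 − 1000 = -17.1250336301375 CNY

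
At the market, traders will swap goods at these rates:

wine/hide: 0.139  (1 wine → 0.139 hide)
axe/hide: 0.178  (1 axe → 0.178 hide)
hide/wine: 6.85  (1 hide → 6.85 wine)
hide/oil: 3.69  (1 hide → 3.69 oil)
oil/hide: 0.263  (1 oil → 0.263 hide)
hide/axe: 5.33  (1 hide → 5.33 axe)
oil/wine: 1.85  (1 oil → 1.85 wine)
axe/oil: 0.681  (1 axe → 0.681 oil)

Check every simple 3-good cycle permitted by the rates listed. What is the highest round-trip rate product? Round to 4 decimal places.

0.9546

hide→axe→oil→hide: 5.33 × 0.681 × 0.263 = 0.95462
hide→oil→wine→hide: 3.69 × 1.85 × 0.139 = 0.94888
Maximum is hide→axe→oil→hide at 0.9546; no arbitrage — every cycle loses value.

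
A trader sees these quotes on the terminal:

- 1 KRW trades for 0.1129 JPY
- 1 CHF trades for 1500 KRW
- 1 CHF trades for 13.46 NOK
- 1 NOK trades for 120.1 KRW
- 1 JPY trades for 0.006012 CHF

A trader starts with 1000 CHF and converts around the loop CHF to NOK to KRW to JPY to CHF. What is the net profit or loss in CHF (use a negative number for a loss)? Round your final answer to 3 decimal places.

97.238

1000 CHF × 13.46 = 13460 NOK
13460 NOK × 120.1 = 1616546 KRW
1616546 KRW × 0.1129 = 182508.0434 JPY
182508.0434 JPY × 0.006012 = 1097.2383569208 CHF
Net change: 1097.2383569208 − 1000 = 97.2383569208 CHF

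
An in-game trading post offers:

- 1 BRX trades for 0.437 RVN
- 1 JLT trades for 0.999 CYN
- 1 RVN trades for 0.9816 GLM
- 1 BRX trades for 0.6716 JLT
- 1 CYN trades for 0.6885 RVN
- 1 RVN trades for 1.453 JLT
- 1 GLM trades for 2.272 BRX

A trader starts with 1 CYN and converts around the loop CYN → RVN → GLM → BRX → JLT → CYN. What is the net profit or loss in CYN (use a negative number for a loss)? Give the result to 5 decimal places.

0.03020

1 CYN × 0.6885 = 0.6885 RVN
0.6885 RVN × 0.9816 = 0.6758316 GLM
0.6758316 GLM × 2.272 = 1.5354893952 BRX
1.5354893952 BRX × 0.6716 = 1.03123467781632 JLT
1.03123467781632 JLT × 0.999 = 1.03020344313850368 CYN
Net change: 1.03020344313850368 − 1 = 0.03020344313850368 CYN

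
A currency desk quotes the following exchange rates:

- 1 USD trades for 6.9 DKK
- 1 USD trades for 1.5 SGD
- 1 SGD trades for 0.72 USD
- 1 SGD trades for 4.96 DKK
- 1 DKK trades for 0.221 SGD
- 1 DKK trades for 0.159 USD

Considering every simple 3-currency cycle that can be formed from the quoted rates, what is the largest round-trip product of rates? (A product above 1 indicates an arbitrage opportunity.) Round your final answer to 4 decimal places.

SGD→DKK→USD→SGD: 4.96 × 0.159 × 1.5 = 1.18296
SGD→USD→DKK→SGD: 0.72 × 6.9 × 0.221 = 1.09793
Maximum is SGD→DKK→USD→SGD at 1.1830; arbitrage exists.

1.1830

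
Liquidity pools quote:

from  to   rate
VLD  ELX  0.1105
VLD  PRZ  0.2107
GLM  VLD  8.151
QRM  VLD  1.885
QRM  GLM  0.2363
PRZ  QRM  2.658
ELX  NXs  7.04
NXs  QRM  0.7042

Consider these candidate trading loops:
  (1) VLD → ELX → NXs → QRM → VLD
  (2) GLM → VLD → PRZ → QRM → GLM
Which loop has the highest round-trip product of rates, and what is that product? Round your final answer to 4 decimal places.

1.0787

(1) 0.1105 × 7.04 × 0.7042 × 1.885 = 1.03262
(2) 8.151 × 0.2107 × 2.658 × 0.2363 = 1.07868
Highest is cycle (2) at 1.0787 (>1, arbitrage).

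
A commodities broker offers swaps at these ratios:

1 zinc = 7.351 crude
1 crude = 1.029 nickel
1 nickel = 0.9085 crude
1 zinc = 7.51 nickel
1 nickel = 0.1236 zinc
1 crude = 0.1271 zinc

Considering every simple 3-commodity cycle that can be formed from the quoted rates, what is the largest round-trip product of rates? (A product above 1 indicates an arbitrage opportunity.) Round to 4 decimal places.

nickel→zinc→crude→nickel: 0.1236 × 7.351 × 1.029 = 0.93493
nickel→crude→zinc→nickel: 0.9085 × 0.1271 × 7.51 = 0.86718
Maximum is nickel→zinc→crude→nickel at 0.9349; no arbitrage — every cycle loses value.

0.9349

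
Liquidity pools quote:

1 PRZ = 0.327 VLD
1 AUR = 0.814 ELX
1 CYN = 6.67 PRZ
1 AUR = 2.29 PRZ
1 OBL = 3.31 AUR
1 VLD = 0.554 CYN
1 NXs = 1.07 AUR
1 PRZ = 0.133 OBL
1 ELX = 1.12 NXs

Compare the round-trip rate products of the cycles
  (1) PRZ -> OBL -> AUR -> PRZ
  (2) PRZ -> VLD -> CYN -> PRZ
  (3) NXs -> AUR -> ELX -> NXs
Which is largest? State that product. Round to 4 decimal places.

1.2083

(1) 0.133 × 3.31 × 2.29 = 1.00813
(2) 0.327 × 0.554 × 6.67 = 1.20832
(3) 1.07 × 0.814 × 1.12 = 0.97550
Highest is cycle (2) at 1.2083 (>1, arbitrage).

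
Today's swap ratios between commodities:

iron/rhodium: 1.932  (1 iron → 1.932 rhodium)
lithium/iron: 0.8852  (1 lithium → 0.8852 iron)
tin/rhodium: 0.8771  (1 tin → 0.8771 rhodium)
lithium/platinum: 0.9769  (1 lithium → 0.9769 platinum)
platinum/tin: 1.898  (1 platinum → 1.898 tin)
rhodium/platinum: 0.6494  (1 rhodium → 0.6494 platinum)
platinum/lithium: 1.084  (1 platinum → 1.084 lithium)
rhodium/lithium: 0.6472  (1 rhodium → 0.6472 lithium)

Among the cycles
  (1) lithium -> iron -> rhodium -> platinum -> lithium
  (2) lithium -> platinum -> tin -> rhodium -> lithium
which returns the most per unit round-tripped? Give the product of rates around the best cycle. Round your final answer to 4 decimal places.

(1) 0.8852 × 1.932 × 0.6494 × 1.084 = 1.20390
(2) 0.9769 × 1.898 × 0.8771 × 0.6472 = 1.05253
Highest is cycle (1) at 1.2039 (>1, arbitrage).

1.2039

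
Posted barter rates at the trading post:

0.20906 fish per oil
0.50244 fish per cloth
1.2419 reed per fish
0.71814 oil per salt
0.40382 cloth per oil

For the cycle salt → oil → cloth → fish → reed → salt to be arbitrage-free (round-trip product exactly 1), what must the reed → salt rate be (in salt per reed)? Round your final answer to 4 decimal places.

5.5263

Known legs of the cycle: 0.71814 × 0.40382 × 0.50244 × 1.2419 = 0.1809538284091375728
For no arbitrage the full-cycle product must be 1, so the missing rate is 1 / 0.1809538284091375728 ≈ 5.526272.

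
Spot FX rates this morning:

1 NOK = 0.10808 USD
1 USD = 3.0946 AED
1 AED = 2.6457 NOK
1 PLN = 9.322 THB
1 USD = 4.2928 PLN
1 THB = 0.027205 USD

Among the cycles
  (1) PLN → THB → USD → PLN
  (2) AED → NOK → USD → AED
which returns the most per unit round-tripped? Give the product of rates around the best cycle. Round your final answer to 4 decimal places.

1.0887

(1) 9.322 × 0.027205 × 4.2928 = 1.08868
(2) 2.6457 × 0.10808 × 3.0946 = 0.88489
Highest is cycle (1) at 1.0887 (>1, arbitrage).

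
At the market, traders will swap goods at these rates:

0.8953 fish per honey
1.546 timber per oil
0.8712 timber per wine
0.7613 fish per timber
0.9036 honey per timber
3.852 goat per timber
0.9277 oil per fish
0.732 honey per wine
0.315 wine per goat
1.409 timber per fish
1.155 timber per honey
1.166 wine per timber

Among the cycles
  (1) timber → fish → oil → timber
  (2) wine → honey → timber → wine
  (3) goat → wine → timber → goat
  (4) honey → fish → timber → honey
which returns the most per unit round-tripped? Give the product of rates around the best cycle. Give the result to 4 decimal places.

(1) 0.7613 × 0.9277 × 1.546 = 1.09187
(2) 0.732 × 1.155 × 1.166 = 0.98581
(3) 0.315 × 0.8712 × 3.852 = 1.05710
(4) 0.8953 × 1.409 × 0.9036 = 1.13987
Highest is cycle (4) at 1.1399 (>1, arbitrage).

1.1399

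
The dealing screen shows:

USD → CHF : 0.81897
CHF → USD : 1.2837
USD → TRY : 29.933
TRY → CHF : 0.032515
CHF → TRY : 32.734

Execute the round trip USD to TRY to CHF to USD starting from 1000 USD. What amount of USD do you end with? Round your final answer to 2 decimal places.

1249.39

1000 USD × 29.933 = 29933 TRY
29933 TRY × 0.032515 = 973.271495 CHF
973.271495 CHF × 1.2837 = 1249.3886181315 USD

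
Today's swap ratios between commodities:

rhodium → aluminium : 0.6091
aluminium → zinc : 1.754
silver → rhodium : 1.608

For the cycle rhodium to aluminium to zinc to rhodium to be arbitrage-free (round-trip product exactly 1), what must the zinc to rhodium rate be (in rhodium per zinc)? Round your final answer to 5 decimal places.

0.93601

Known legs of the cycle: 0.6091 × 1.754 = 1.0683614
For no arbitrage the full-cycle product must be 1, so the missing rate is 1 / 1.0683614 ≈ 0.9360129.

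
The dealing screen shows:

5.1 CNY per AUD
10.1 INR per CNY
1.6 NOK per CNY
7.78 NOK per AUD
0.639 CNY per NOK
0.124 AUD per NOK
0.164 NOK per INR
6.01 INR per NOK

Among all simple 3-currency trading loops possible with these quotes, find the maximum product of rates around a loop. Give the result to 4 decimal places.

CNY→INR→NOK→CNY: 10.1 × 0.164 × 0.639 = 1.05844
CNY→NOK→AUD→CNY: 1.6 × 0.124 × 5.1 = 1.01184
Maximum is CNY→INR→NOK→CNY at 1.0584; arbitrage exists.

1.0584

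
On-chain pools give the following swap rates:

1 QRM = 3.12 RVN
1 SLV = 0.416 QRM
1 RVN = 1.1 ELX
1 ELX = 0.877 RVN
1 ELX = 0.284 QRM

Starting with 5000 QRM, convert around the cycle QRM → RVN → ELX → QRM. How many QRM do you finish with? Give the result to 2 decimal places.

4873.44

5000 QRM × 3.12 = 15600 RVN
15600 RVN × 1.1 = 17160 ELX
17160 ELX × 0.284 = 4873.44 QRM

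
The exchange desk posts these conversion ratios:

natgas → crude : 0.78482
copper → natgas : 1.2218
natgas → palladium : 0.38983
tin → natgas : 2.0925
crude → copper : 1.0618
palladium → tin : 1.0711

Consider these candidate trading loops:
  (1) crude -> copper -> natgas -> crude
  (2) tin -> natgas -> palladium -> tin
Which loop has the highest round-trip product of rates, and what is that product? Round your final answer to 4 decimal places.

1.0182

(1) 1.0618 × 1.2218 × 0.78482 = 1.01815
(2) 2.0925 × 0.38983 × 1.0711 = 0.87372
Highest is cycle (1) at 1.0182 (>1, arbitrage).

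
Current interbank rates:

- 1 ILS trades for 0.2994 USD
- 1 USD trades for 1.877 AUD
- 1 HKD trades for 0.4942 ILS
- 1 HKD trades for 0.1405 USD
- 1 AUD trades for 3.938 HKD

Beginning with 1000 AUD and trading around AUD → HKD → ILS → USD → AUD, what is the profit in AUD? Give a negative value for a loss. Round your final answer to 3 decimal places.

1000 AUD × 3.938 = 3938 HKD
3938 HKD × 0.4942 = 1946.1596 ILS
1946.1596 ILS × 0.2994 = 582.68018424 USD
582.68018424 USD × 1.877 = 1093.69070581848 AUD
Net change: 1093.69070581848 − 1000 = 93.69070581848 AUD

93.691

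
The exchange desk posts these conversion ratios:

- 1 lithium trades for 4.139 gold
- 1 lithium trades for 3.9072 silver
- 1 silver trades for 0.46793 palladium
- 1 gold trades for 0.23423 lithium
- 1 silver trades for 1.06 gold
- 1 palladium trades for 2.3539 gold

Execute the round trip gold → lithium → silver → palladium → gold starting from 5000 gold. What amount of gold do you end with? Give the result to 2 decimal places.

5040.19

5000 gold × 0.23423 = 1171.15 lithium
1171.15 lithium × 3.9072 = 4575.91728 silver
4575.91728 silver × 0.46793 = 2141.2089728304 palladium
2141.2089728304 palladium × 2.3539 = 5040.19180114547856 gold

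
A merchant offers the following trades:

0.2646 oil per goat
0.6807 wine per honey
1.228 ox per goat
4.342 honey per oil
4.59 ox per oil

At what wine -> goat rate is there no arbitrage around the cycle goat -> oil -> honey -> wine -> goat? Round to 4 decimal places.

Known legs of the cycle: 0.2646 × 4.342 × 0.6807 = 0.78205160124
For no arbitrage the full-cycle product must be 1, so the missing rate is 1 / 0.78205160124 ≈ 1.278688.

1.2787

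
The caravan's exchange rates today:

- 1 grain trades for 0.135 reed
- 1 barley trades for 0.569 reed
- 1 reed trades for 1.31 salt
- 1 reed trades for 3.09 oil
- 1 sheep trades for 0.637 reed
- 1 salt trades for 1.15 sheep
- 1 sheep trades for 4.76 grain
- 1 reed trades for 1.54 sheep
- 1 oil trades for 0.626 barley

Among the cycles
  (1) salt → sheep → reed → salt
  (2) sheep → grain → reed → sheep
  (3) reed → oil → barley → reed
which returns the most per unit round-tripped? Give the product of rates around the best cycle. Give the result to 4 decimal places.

1.1006

(1) 1.15 × 0.637 × 1.31 = 0.95964
(2) 4.76 × 0.135 × 1.54 = 0.98960
(3) 3.09 × 0.626 × 0.569 = 1.10064
Highest is cycle (3) at 1.1006 (>1, arbitrage).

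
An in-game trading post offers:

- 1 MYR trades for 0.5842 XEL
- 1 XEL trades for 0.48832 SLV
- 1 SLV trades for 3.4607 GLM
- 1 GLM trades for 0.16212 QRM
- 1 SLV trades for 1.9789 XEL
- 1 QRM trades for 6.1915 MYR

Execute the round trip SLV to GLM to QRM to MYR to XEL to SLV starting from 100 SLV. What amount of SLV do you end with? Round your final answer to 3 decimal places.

99.097

100 SLV × 3.4607 = 346.07 GLM
346.07 GLM × 0.16212 = 56.1048684 QRM
56.1048684 QRM × 6.1915 = 347.3732926986 MYR
347.3732926986 MYR × 0.5842 = 202.93547759452212 XEL
202.93547759452212 XEL × 0.48832 = 99.0974524189570416384 SLV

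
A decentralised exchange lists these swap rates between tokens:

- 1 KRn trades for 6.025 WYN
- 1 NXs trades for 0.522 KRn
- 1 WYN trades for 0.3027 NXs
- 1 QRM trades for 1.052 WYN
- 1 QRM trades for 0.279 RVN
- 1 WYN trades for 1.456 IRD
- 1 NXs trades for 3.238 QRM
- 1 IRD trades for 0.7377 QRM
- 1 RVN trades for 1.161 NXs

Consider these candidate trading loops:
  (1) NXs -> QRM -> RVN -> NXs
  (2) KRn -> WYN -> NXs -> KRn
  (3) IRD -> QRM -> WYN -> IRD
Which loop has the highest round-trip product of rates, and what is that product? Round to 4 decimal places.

(1) 3.238 × 0.279 × 1.161 = 1.04885
(2) 6.025 × 0.3027 × 0.522 = 0.95201
(3) 0.7377 × 1.052 × 1.456 = 1.12994
Highest is cycle (3) at 1.1299 (>1, arbitrage).

1.1299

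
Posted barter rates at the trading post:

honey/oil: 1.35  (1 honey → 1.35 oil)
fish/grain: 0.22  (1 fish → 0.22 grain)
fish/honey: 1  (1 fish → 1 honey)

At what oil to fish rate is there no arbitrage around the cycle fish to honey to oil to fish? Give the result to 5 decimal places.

0.74074

Known legs of the cycle: 1 × 1.35 = 1.35
For no arbitrage the full-cycle product must be 1, so the missing rate is 1 / 1.35 ≈ 0.7407407.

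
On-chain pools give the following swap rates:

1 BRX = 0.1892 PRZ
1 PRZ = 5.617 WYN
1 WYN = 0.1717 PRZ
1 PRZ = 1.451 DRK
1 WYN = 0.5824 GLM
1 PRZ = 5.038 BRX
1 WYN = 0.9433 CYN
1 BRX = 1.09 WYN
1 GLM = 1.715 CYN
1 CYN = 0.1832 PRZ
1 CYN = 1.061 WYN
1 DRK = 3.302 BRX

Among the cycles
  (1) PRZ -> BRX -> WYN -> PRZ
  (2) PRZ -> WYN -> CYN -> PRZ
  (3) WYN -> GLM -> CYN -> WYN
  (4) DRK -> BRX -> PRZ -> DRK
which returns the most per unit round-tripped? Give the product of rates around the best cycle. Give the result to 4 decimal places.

1.0597

(1) 5.038 × 1.09 × 0.1717 = 0.94288
(2) 5.617 × 0.9433 × 0.1832 = 0.97069
(3) 0.5824 × 1.715 × 1.061 = 1.05974
(4) 3.302 × 0.1892 × 1.451 = 0.90650
Highest is cycle (3) at 1.0597 (>1, arbitrage).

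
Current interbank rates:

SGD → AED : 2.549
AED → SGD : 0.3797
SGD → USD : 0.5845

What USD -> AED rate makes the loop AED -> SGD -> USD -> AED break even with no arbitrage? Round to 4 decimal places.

Known legs of the cycle: 0.3797 × 0.5845 = 0.22193465
For no arbitrage the full-cycle product must be 1, so the missing rate is 1 / 0.22193465 ≈ 4.505831.

4.5058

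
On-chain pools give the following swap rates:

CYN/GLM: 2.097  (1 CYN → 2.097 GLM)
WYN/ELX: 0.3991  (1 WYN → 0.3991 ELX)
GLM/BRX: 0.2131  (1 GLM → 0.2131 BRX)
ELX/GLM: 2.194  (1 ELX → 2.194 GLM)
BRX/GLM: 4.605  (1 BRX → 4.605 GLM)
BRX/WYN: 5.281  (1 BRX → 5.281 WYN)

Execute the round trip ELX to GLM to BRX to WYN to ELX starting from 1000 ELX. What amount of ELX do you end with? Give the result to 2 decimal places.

985.41

1000 ELX × 2.194 = 2194 GLM
2194 GLM × 0.2131 = 467.5414 BRX
467.5414 BRX × 5.281 = 2469.0861334 WYN
2469.0861334 WYN × 0.3991 = 985.41227583994 ELX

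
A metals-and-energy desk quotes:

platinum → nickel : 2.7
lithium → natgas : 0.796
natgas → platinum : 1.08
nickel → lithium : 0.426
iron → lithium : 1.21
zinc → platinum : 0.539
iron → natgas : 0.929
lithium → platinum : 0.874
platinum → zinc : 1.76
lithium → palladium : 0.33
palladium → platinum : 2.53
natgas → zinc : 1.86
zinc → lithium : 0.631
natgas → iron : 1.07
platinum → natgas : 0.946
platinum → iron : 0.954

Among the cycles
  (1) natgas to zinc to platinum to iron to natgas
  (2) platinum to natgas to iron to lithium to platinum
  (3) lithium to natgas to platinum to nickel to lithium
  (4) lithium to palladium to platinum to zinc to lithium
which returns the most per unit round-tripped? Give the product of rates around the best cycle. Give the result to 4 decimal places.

(1) 1.86 × 0.539 × 0.954 × 0.929 = 0.88852
(2) 0.946 × 1.07 × 1.21 × 0.874 = 1.07046
(3) 0.796 × 1.08 × 2.7 × 0.426 = 0.98880
(4) 0.33 × 2.53 × 1.76 × 0.631 = 0.92721
Highest is cycle (2) at 1.0705 (>1, arbitrage).

1.0705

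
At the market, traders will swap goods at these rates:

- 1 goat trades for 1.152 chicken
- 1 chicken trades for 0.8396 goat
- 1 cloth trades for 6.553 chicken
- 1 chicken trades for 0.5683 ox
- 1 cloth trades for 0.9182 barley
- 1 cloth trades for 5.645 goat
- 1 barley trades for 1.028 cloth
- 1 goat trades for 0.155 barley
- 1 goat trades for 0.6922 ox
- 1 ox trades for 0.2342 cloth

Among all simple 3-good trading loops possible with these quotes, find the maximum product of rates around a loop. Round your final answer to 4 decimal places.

goat→ox→cloth→goat: 0.6922 × 0.2342 × 5.645 = 0.91513
goat→barley→cloth→goat: 0.155 × 1.028 × 5.645 = 0.89947
cloth→chicken→ox→cloth: 6.553 × 0.5683 × 0.2342 = 0.87218
Maximum is goat→ox→cloth→goat at 0.9151; no arbitrage — every cycle loses value.

0.9151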